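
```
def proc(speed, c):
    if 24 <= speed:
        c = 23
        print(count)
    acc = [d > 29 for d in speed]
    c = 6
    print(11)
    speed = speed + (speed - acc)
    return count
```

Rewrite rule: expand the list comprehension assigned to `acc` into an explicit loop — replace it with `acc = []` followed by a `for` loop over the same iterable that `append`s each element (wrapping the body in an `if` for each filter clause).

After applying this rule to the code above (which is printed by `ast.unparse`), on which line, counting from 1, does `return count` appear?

Transformed code:
def proc(speed, c):
    if 24 <= speed:
        c = 23
        print(count)
    acc = []
    for d in speed:
        acc.append(d > 29)
    c = 6
    print(11)
    speed = speed + (speed - acc)
    return count

11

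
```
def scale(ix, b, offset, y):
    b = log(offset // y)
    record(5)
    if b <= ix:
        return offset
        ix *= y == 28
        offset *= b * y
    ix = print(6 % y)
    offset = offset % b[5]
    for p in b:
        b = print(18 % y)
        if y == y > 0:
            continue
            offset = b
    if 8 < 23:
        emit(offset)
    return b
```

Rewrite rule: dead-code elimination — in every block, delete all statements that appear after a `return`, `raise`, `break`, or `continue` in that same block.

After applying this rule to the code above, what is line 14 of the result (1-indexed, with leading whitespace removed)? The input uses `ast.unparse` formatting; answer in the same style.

Transformed code:
def scale(ix, b, offset, y):
    b = log(offset // y)
    record(5)
    if b <= ix:
        return offset
    ix = print(6 % y)
    offset = offset % b[5]
    for p in b:
        b = print(18 % y)
        if y == y > 0:
            continue
    if 8 < 23:
        emit(offset)
    return b

return b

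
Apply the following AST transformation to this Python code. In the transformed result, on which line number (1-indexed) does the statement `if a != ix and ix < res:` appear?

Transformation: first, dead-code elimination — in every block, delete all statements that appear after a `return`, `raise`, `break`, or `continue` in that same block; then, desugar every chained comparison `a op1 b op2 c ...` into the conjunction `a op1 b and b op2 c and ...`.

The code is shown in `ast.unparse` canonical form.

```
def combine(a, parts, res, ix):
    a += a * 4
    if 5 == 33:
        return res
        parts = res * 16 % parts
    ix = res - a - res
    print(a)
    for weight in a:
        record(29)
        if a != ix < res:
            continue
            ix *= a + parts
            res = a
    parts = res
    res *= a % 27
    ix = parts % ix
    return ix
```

Transformed code:
def combine(a, parts, res, ix):
    a += a * 4
    if 5 == 33:
        return res
    ix = res - a - res
    print(a)
    for weight in a:
        record(29)
        if a != ix and ix < res:
            continue
    parts = res
    res *= a % 27
    ix = parts % ix
    return ix

9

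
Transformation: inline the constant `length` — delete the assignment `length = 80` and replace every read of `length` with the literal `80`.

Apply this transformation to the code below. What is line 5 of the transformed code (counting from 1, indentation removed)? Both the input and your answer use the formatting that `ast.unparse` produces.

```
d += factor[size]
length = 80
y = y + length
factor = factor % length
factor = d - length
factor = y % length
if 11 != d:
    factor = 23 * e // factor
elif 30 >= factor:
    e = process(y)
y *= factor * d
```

factor = y % 80

Transformed code:
d += factor[size]
y = y + 80
factor = factor % 80
factor = d - 80
factor = y % 80
if 11 != d:
    factor = 23 * e // factor
elif 30 >= factor:
    e = process(y)
y *= factor * d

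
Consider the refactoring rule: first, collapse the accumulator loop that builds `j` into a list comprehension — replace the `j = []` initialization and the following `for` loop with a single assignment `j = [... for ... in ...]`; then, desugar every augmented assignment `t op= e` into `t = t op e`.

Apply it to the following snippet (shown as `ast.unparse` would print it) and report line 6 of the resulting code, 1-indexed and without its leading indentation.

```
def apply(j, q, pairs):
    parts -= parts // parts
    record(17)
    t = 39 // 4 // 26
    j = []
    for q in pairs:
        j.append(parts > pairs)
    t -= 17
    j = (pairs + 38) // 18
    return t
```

Transformed code:
def apply(j, q, pairs):
    parts = parts - parts // parts
    record(17)
    t = 39 // 4 // 26
    j = [parts > pairs for q in pairs]
    t = t - 17
    j = (pairs + 38) // 18
    return t

t = t - 17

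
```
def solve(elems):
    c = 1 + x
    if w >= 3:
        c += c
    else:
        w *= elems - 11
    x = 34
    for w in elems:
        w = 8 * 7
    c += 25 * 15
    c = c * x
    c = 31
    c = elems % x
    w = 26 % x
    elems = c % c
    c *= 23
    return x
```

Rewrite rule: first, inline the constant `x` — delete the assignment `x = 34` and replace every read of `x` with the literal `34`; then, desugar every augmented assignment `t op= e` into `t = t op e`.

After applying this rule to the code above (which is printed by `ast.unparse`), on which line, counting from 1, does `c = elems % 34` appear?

12

Transformed code:
def solve(elems):
    c = 1 + 34
    if w >= 3:
        c = c + c
    else:
        w = w * (elems - 11)
    for w in elems:
        w = 8 * 7
    c = c + 25 * 15
    c = c * 34
    c = 31
    c = elems % 34
    w = 26 % 34
    elems = c % c
    c = c * 23
    return 34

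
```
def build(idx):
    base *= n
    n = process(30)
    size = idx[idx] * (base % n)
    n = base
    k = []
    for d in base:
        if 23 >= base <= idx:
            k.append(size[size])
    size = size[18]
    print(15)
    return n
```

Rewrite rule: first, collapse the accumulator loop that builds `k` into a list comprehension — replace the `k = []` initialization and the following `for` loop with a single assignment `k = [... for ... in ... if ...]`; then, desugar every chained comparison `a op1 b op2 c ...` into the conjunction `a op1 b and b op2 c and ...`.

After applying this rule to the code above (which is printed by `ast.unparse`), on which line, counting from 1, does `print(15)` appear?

Transformed code:
def build(idx):
    base *= n
    n = process(30)
    size = idx[idx] * (base % n)
    n = base
    k = [size[size] for d in base if 23 >= base and base <= idx]
    size = size[18]
    print(15)
    return n

8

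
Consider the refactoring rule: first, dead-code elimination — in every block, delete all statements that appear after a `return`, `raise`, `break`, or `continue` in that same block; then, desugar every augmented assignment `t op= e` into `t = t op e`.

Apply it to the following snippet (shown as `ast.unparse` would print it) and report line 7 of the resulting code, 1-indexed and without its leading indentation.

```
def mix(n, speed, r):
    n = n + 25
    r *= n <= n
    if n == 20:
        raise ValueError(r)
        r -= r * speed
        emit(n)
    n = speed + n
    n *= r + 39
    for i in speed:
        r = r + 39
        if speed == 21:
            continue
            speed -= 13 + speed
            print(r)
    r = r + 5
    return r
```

n = n * (r + 39)

Transformed code:
def mix(n, speed, r):
    n = n + 25
    r = r * (n <= n)
    if n == 20:
        raise ValueError(r)
    n = speed + n
    n = n * (r + 39)
    for i in speed:
        r = r + 39
        if speed == 21:
            continue
    r = r + 5
    return r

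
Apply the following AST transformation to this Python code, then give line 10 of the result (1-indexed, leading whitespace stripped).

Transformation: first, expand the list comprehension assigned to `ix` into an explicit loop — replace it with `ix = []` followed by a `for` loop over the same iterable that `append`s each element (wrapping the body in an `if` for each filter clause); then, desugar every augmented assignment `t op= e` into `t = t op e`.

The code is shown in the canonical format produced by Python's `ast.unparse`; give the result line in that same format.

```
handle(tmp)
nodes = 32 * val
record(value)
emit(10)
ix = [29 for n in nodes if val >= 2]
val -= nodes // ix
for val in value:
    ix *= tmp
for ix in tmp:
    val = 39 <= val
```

Transformed code:
handle(tmp)
nodes = 32 * val
record(value)
emit(10)
ix = []
for n in nodes:
    if val >= 2:
        ix.append(29)
val = val - nodes // ix
for val in value:
    ix = ix * tmp
for ix in tmp:
    val = 39 <= val

for val in value:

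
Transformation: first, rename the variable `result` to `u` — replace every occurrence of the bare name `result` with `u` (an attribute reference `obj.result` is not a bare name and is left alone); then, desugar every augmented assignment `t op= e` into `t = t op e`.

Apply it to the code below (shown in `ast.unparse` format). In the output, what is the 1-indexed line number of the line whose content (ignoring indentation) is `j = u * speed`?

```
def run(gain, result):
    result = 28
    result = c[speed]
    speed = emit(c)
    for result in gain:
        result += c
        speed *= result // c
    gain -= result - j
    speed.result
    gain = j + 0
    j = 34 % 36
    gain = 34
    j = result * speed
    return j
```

Transformed code:
def run(gain, u):
    u = 28
    u = c[speed]
    speed = emit(c)
    for u in gain:
        u = u + c
        speed = speed * (u // c)
    gain = gain - (u - j)
    speed.result
    gain = j + 0
    j = 34 % 36
    gain = 34
    j = u * speed
    return j

13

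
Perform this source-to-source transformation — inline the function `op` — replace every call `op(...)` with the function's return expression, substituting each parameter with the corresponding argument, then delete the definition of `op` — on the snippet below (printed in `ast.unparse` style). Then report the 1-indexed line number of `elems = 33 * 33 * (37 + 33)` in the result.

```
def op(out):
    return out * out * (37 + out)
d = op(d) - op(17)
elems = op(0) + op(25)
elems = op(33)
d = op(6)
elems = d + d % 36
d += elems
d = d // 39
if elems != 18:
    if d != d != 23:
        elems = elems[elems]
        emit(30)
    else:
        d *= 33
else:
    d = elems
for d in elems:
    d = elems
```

Transformed code:
d = d * d * (37 + d) - 17 * 17 * (37 + 17)
elems = 0 * 0 * (37 + 0) + 25 * 25 * (37 + 25)
elems = 33 * 33 * (37 + 33)
d = 6 * 6 * (37 + 6)
elems = d + d % 36
d += elems
d = d // 39
if elems != 18:
    if d != d != 23:
        elems = elems[elems]
        emit(30)
    else:
        d *= 33
else:
    d = elems
for d in elems:
    d = elems

3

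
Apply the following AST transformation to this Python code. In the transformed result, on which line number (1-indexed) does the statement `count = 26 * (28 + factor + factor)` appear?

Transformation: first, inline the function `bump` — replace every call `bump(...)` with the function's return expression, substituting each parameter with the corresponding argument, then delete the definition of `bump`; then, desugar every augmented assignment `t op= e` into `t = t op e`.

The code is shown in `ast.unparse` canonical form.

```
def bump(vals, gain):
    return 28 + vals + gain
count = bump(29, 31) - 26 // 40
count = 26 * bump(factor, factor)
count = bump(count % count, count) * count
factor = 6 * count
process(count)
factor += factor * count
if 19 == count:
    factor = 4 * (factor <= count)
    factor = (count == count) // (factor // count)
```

Transformed code:
count = 28 + 29 + 31 - 26 // 40
count = 26 * (28 + factor + factor)
count = (28 + count % count + count) * count
factor = 6 * count
process(count)
factor = factor + factor * count
if 19 == count:
    factor = 4 * (factor <= count)
    factor = (count == count) // (factor // count)

2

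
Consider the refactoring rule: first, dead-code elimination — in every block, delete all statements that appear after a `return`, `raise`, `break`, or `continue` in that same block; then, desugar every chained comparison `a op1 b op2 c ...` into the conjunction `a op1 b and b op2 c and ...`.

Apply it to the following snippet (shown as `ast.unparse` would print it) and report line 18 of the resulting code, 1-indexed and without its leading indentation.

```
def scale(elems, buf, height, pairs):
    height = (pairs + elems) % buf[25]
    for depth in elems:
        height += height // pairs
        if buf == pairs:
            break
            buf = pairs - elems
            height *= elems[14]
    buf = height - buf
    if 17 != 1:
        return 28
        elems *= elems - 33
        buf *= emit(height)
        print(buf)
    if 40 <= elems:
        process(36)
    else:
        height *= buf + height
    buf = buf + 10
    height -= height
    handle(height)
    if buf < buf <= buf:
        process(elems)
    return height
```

process(elems)

Transformed code:
def scale(elems, buf, height, pairs):
    height = (pairs + elems) % buf[25]
    for depth in elems:
        height += height // pairs
        if buf == pairs:
            break
    buf = height - buf
    if 17 != 1:
        return 28
    if 40 <= elems:
        process(36)
    else:
        height *= buf + height
    buf = buf + 10
    height -= height
    handle(height)
    if buf < buf and buf <= buf:
        process(elems)
    return height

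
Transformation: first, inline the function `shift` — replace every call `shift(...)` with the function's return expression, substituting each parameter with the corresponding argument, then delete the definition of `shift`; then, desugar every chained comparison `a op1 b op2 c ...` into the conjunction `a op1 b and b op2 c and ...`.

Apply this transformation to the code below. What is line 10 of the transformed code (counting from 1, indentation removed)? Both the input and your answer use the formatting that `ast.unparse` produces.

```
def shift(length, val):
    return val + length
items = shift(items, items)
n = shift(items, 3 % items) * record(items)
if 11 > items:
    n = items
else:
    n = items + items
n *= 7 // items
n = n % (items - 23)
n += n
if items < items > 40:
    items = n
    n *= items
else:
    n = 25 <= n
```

Transformed code:
items = items + items
n = (3 % items + items) * record(items)
if 11 > items:
    n = items
else:
    n = items + items
n *= 7 // items
n = n % (items - 23)
n += n
if items < items and items > 40:
    items = n
    n *= items
else:
    n = 25 <= n

if items < items and items > 40:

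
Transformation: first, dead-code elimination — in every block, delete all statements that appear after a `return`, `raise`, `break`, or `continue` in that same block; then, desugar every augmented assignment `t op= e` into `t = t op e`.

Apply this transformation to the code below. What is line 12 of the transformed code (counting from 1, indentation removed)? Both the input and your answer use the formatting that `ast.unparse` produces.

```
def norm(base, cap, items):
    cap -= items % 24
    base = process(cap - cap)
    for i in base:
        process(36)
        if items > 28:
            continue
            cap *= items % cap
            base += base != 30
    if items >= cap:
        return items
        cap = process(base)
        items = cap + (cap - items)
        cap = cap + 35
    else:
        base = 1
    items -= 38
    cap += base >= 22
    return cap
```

Transformed code:
def norm(base, cap, items):
    cap = cap - items % 24
    base = process(cap - cap)
    for i in base:
        process(36)
        if items > 28:
            continue
    if items >= cap:
        return items
    else:
        base = 1
    items = items - 38
    cap = cap + (base >= 22)
    return cap

items = items - 38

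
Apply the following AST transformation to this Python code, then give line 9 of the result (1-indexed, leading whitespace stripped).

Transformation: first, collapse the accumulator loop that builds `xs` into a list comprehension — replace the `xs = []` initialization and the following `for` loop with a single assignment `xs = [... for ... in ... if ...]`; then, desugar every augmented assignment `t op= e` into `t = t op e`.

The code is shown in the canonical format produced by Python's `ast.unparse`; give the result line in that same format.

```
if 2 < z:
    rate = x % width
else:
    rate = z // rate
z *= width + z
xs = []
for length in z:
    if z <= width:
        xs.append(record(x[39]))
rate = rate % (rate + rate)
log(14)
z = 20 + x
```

z = 20 + x

Transformed code:
if 2 < z:
    rate = x % width
else:
    rate = z // rate
z = z * (width + z)
xs = [record(x[39]) for length in z if z <= width]
rate = rate % (rate + rate)
log(14)
z = 20 + x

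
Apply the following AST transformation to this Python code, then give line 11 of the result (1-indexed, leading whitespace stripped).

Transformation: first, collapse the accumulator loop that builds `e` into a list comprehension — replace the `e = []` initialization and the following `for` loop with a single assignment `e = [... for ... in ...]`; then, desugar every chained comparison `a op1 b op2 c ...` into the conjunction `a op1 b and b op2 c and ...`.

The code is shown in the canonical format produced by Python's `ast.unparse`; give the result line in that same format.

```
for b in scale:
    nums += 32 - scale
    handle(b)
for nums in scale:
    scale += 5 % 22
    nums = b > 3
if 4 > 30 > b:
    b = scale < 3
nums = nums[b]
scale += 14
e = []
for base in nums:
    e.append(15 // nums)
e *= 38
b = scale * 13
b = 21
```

Transformed code:
for b in scale:
    nums += 32 - scale
    handle(b)
for nums in scale:
    scale += 5 % 22
    nums = b > 3
if 4 > 30 and 30 > b:
    b = scale < 3
nums = nums[b]
scale += 14
e = [15 // nums for base in nums]
e *= 38
b = scale * 13
b = 21

e = [15 // nums for base in nums]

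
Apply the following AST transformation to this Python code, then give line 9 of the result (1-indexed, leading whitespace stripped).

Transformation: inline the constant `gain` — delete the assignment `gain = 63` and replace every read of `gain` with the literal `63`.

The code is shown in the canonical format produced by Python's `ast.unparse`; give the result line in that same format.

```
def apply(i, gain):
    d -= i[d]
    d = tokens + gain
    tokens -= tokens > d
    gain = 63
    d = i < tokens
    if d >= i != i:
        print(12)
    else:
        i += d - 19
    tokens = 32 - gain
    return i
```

i += d - 19

Transformed code:
def apply(i, gain):
    d -= i[d]
    d = tokens + 63
    tokens -= tokens > d
    d = i < tokens
    if d >= i != i:
        print(12)
    else:
        i += d - 19
    tokens = 32 - 63
    return i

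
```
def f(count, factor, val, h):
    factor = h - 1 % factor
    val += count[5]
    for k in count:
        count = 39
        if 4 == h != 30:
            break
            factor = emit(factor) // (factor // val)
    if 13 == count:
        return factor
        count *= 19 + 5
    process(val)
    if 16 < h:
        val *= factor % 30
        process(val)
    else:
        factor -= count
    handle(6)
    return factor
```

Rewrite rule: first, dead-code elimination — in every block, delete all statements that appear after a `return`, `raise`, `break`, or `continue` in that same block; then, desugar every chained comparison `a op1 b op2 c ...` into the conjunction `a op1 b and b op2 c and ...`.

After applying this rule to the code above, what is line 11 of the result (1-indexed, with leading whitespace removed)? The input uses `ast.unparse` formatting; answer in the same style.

if 16 < h:

Transformed code:
def f(count, factor, val, h):
    factor = h - 1 % factor
    val += count[5]
    for k in count:
        count = 39
        if 4 == h and h != 30:
            break
    if 13 == count:
        return factor
    process(val)
    if 16 < h:
        val *= factor % 30
        process(val)
    else:
        factor -= count
    handle(6)
    return factor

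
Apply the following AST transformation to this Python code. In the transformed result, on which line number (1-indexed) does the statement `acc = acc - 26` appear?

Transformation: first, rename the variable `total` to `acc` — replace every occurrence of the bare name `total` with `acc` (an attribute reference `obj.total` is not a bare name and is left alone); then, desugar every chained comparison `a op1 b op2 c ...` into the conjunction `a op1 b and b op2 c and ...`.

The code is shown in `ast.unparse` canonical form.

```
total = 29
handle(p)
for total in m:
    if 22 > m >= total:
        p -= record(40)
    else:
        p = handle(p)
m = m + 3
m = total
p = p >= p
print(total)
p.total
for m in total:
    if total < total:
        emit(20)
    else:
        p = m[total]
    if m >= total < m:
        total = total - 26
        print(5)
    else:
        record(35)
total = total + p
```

Transformed code:
acc = 29
handle(p)
for acc in m:
    if 22 > m and m >= acc:
        p -= record(40)
    else:
        p = handle(p)
m = m + 3
m = acc
p = p >= p
print(acc)
p.total
for m in acc:
    if acc < acc:
        emit(20)
    else:
        p = m[acc]
    if m >= acc and acc < m:
        acc = acc - 26
        print(5)
    else:
        record(35)
acc = acc + p

19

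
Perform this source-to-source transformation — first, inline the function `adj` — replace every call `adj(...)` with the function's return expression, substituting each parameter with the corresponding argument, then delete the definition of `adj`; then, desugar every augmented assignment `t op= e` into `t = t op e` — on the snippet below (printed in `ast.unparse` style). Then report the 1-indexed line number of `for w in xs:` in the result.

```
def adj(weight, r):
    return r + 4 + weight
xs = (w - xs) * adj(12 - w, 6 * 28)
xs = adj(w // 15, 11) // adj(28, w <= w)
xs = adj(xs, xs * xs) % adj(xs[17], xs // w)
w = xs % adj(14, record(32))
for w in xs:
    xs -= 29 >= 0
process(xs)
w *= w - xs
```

5

Transformed code:
xs = (w - xs) * (6 * 28 + 4 + (12 - w))
xs = (11 + 4 + w // 15) // ((w <= w) + 4 + 28)
xs = (xs * xs + 4 + xs) % (xs // w + 4 + xs[17])
w = xs % (record(32) + 4 + 14)
for w in xs:
    xs = xs - (29 >= 0)
process(xs)
w = w * (w - xs)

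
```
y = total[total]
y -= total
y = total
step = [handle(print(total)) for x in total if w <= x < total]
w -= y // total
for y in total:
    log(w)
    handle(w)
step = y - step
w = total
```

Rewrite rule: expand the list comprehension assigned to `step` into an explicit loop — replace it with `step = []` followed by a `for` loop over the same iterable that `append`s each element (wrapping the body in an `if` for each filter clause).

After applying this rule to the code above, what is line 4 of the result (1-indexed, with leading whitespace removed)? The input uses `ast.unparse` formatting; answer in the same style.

step = []

Transformed code:
y = total[total]
y -= total
y = total
step = []
for x in total:
    if w <= x < total:
        step.append(handle(print(total)))
w -= y // total
for y in total:
    log(w)
    handle(w)
step = y - step
w = total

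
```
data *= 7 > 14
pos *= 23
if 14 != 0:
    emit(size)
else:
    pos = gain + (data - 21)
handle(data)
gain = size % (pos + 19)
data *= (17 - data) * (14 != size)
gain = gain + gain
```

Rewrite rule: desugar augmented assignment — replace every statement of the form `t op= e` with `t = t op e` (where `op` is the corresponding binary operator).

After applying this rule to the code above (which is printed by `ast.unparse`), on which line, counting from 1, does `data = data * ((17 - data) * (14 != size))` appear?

Transformed code:
data = data * (7 > 14)
pos = pos * 23
if 14 != 0:
    emit(size)
else:
    pos = gain + (data - 21)
handle(data)
gain = size % (pos + 19)
data = data * ((17 - data) * (14 != size))
gain = gain + gain

9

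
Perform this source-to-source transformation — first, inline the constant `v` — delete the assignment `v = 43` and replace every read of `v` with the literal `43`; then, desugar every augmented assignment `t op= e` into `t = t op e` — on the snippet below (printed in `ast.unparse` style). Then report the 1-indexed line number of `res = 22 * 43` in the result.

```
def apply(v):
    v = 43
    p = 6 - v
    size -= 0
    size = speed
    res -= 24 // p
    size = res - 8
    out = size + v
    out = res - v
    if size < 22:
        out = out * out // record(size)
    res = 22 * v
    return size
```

11

Transformed code:
def apply(v):
    p = 6 - 43
    size = size - 0
    size = speed
    res = res - 24 // p
    size = res - 8
    out = size + 43
    out = res - 43
    if size < 22:
        out = out * out // record(size)
    res = 22 * 43
    return size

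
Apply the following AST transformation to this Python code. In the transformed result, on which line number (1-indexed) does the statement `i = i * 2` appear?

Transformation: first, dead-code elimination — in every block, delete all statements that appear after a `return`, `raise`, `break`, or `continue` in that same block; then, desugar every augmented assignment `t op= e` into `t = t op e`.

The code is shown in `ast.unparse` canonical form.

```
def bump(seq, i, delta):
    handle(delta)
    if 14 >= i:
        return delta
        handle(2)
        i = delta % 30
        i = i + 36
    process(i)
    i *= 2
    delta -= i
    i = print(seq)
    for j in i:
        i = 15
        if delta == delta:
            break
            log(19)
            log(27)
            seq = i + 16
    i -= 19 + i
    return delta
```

6

Transformed code:
def bump(seq, i, delta):
    handle(delta)
    if 14 >= i:
        return delta
    process(i)
    i = i * 2
    delta = delta - i
    i = print(seq)
    for j in i:
        i = 15
        if delta == delta:
            break
    i = i - (19 + i)
    return delta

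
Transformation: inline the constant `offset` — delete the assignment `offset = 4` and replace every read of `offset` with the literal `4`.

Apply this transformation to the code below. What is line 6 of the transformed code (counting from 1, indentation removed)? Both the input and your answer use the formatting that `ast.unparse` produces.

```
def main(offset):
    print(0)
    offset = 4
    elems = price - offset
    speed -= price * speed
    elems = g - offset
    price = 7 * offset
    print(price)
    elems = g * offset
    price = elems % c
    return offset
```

Transformed code:
def main(offset):
    print(0)
    elems = price - 4
    speed -= price * speed
    elems = g - 4
    price = 7 * 4
    print(price)
    elems = g * 4
    price = elems % c
    return 4

price = 7 * 4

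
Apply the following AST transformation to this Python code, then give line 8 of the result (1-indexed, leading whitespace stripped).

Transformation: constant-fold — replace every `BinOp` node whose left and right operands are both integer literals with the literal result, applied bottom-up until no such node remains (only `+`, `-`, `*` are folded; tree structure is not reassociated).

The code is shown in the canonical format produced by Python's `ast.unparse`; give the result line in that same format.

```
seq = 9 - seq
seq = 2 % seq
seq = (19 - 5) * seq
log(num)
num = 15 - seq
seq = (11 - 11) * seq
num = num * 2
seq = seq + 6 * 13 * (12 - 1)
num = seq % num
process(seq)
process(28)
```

seq = seq + 858

Transformed code:
seq = 9 - seq
seq = 2 % seq
seq = 14 * seq
log(num)
num = 15 - seq
seq = 0 * seq
num = num * 2
seq = seq + 858
num = seq % num
process(seq)
process(28)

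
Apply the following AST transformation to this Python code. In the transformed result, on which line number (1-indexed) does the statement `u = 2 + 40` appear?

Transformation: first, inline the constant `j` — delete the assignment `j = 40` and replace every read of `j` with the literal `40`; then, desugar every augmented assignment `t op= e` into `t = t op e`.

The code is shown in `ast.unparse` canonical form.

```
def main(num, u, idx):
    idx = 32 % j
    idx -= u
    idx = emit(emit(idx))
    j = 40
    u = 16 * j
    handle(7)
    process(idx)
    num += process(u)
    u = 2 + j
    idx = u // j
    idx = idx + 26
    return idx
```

9

Transformed code:
def main(num, u, idx):
    idx = 32 % 40
    idx = idx - u
    idx = emit(emit(idx))
    u = 16 * 40
    handle(7)
    process(idx)
    num = num + process(u)
    u = 2 + 40
    idx = u // 40
    idx = idx + 26
    return idx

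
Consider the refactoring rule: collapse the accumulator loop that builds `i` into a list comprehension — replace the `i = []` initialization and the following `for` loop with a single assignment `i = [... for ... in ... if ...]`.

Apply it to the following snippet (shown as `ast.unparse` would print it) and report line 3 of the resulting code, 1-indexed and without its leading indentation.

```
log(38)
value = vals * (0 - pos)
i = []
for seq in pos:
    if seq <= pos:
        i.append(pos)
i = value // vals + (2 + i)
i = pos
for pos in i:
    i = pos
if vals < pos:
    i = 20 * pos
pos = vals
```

Transformed code:
log(38)
value = vals * (0 - pos)
i = [pos for seq in pos if seq <= pos]
i = value // vals + (2 + i)
i = pos
for pos in i:
    i = pos
if vals < pos:
    i = 20 * pos
pos = vals

i = [pos for seq in pos if seq <= pos]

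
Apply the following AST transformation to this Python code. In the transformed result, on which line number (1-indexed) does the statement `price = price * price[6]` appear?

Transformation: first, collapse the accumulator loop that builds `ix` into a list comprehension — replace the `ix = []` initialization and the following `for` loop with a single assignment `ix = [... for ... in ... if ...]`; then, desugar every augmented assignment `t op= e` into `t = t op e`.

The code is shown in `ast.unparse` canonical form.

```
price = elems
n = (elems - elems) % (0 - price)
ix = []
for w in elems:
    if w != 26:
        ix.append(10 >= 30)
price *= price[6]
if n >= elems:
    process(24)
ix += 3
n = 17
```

4

Transformed code:
price = elems
n = (elems - elems) % (0 - price)
ix = [10 >= 30 for w in elems if w != 26]
price = price * price[6]
if n >= elems:
    process(24)
ix = ix + 3
n = 17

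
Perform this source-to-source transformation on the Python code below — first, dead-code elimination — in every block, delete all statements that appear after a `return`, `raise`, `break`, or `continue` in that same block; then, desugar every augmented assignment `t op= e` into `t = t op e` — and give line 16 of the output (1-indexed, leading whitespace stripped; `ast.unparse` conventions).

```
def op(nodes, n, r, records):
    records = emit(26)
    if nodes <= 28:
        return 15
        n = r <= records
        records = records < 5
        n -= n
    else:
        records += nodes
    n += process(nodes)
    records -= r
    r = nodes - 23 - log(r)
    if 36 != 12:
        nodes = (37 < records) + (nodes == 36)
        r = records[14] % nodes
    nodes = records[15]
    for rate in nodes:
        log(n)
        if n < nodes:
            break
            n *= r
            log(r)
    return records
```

Transformed code:
def op(nodes, n, r, records):
    records = emit(26)
    if nodes <= 28:
        return 15
    else:
        records = records + nodes
    n = n + process(nodes)
    records = records - r
    r = nodes - 23 - log(r)
    if 36 != 12:
        nodes = (37 < records) + (nodes == 36)
        r = records[14] % nodes
    nodes = records[15]
    for rate in nodes:
        log(n)
        if n < nodes:
            break
    return records

if n < nodes:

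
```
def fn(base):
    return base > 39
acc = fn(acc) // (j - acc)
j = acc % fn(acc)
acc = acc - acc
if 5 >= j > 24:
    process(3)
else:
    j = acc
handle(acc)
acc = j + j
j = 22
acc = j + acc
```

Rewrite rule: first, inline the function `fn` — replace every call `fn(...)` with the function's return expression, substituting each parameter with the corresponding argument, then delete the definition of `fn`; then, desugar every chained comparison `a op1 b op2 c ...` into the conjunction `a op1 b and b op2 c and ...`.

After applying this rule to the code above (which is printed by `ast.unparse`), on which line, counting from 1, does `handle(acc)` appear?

Transformed code:
acc = (acc > 39) // (j - acc)
j = acc % (acc > 39)
acc = acc - acc
if 5 >= j and j > 24:
    process(3)
else:
    j = acc
handle(acc)
acc = j + j
j = 22
acc = j + acc

8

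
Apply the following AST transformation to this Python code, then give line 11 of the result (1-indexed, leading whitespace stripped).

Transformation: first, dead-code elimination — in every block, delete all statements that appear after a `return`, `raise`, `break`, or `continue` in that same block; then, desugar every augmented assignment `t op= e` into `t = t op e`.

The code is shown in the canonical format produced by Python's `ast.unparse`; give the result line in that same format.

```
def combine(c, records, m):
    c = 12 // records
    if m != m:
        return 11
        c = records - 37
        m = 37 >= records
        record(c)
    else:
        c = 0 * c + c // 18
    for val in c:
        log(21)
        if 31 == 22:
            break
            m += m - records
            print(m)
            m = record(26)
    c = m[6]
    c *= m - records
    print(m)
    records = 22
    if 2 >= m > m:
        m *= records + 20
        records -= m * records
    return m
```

Transformed code:
def combine(c, records, m):
    c = 12 // records
    if m != m:
        return 11
    else:
        c = 0 * c + c // 18
    for val in c:
        log(21)
        if 31 == 22:
            break
    c = m[6]
    c = c * (m - records)
    print(m)
    records = 22
    if 2 >= m > m:
        m = m * (records + 20)
        records = records - m * records
    return m

c = m[6]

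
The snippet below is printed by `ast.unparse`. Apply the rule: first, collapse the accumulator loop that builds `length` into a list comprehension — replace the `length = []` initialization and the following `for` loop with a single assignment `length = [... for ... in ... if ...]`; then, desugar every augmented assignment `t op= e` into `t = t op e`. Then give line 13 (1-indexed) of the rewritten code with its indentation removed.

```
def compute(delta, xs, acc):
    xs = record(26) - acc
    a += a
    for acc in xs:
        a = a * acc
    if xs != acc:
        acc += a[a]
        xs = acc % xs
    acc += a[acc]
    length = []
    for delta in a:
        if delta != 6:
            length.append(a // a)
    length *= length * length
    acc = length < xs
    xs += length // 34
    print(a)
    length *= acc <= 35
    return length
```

Transformed code:
def compute(delta, xs, acc):
    xs = record(26) - acc
    a = a + a
    for acc in xs:
        a = a * acc
    if xs != acc:
        acc = acc + a[a]
        xs = acc % xs
    acc = acc + a[acc]
    length = [a // a for delta in a if delta != 6]
    length = length * (length * length)
    acc = length < xs
    xs = xs + length // 34
    print(a)
    length = length * (acc <= 35)
    return length

xs = xs + length // 34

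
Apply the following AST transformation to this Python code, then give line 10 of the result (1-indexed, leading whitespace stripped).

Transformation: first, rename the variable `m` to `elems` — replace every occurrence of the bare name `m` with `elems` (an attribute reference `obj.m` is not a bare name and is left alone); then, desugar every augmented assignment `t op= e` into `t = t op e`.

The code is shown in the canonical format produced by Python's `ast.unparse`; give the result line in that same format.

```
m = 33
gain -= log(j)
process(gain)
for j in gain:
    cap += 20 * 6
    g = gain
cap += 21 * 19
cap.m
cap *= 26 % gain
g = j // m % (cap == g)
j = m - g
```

Transformed code:
elems = 33
gain = gain - log(j)
process(gain)
for j in gain:
    cap = cap + 20 * 6
    g = gain
cap = cap + 21 * 19
cap.m
cap = cap * (26 % gain)
g = j // elems % (cap == g)
j = elems - g

g = j // elems % (cap == g)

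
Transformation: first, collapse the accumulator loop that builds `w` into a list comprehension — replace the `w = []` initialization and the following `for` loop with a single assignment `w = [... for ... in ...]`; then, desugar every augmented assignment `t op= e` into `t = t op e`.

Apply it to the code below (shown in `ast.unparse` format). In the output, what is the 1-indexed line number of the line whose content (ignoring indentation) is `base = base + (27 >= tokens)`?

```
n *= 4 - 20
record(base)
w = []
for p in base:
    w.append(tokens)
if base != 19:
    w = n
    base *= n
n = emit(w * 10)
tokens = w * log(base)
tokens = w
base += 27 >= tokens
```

Transformed code:
n = n * (4 - 20)
record(base)
w = [tokens for p in base]
if base != 19:
    w = n
    base = base * n
n = emit(w * 10)
tokens = w * log(base)
tokens = w
base = base + (27 >= tokens)

10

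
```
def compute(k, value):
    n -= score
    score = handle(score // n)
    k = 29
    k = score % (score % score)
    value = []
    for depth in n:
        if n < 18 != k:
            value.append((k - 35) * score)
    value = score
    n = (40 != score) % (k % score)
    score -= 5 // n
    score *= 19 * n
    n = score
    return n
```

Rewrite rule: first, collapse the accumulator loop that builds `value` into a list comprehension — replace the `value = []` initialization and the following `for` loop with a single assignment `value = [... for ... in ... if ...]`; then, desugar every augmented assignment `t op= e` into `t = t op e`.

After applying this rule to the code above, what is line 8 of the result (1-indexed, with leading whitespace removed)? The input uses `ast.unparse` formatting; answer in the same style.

Transformed code:
def compute(k, value):
    n = n - score
    score = handle(score // n)
    k = 29
    k = score % (score % score)
    value = [(k - 35) * score for depth in n if n < 18 != k]
    value = score
    n = (40 != score) % (k % score)
    score = score - 5 // n
    score = score * (19 * n)
    n = score
    return n

n = (40 != score) % (k % score)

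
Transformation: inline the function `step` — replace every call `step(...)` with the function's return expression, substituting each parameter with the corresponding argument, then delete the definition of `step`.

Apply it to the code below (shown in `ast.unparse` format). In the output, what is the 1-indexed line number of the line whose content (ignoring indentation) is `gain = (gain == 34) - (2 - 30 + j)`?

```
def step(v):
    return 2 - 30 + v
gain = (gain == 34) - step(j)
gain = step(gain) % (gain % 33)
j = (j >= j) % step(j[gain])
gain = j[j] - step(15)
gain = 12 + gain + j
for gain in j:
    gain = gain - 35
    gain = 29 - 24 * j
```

1

Transformed code:
gain = (gain == 34) - (2 - 30 + j)
gain = (2 - 30 + gain) % (gain % 33)
j = (j >= j) % (2 - 30 + j[gain])
gain = j[j] - (2 - 30 + 15)
gain = 12 + gain + j
for gain in j:
    gain = gain - 35
    gain = 29 - 24 * j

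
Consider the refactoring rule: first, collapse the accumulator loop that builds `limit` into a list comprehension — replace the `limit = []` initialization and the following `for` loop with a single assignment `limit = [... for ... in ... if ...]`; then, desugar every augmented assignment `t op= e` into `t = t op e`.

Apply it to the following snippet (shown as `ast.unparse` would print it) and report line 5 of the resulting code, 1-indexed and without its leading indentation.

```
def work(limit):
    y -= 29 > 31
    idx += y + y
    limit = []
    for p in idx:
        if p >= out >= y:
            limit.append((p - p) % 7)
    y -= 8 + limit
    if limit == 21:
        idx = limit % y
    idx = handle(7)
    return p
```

Transformed code:
def work(limit):
    y = y - (29 > 31)
    idx = idx + (y + y)
    limit = [(p - p) % 7 for p in idx if p >= out >= y]
    y = y - (8 + limit)
    if limit == 21:
        idx = limit % y
    idx = handle(7)
    return p

y = y - (8 + limit)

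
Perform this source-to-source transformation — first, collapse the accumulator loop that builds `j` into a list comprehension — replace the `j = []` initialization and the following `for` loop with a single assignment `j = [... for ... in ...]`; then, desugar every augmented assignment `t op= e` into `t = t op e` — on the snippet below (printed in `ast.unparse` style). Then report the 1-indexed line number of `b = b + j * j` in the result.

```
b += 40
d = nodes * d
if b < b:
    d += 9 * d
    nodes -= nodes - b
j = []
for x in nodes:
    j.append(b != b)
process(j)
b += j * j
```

8

Transformed code:
b = b + 40
d = nodes * d
if b < b:
    d = d + 9 * d
    nodes = nodes - (nodes - b)
j = [b != b for x in nodes]
process(j)
b = b + j * j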